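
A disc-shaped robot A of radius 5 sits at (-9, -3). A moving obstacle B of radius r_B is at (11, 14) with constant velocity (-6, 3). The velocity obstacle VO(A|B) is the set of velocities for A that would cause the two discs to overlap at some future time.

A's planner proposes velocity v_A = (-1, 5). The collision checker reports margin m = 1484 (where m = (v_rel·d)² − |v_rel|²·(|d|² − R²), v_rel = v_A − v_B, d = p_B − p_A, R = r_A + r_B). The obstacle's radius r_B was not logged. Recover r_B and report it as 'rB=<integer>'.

m = 1484
d = (20, 17);  v_rel = (5, 2),  |v_rel|² = 29
v_rel×d = (5)·(17) − (2)·(20) = 45
since m = R²·29 − 45²:  R² = (2025 + 1484) / 29 = 121
R = √121 = 11  ⇒  r_B = 11 − 5 = 6

rB=6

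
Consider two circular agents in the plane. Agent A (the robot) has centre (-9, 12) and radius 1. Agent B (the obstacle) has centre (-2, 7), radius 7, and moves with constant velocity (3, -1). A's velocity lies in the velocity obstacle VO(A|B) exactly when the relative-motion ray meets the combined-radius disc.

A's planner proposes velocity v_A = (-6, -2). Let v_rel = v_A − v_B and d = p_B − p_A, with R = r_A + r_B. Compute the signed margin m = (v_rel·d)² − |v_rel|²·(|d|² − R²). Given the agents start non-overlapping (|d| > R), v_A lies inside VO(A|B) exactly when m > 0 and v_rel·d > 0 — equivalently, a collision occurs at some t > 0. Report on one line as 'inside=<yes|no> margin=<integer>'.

d = (7, -5),  |d|² = 74;  R = 1+7 = 8,  c = 74−8² = 10
v_rel = (-9, -1),  |v_rel|² = 82;  v_rel·d = (-9)·(7) + (-1)·(-5) = -58
82·t² + 116·t + 10 = 0  ⇒  m = (-58)² − 82·10 = 2544
m = 2544 > 0,  v_rel·d = -58 < 0  ⇒  outside

inside=no margin=2544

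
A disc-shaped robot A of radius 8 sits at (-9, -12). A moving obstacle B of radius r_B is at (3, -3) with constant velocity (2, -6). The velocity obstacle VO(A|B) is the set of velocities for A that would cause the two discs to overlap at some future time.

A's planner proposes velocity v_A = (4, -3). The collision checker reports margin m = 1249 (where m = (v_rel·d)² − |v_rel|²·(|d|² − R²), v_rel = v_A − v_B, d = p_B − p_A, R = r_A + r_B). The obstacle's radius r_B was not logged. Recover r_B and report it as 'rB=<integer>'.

m = 1249
d = (12, 9);  v_rel = (2, 3),  |v_rel|² = 13
v_rel×d = (2)·(9) − (3)·(12) = -18
since m = R²·13 − (-18)²:  R² = (324 + 1249) / 13 = 121
R = √121 = 11  ⇒  r_B = 11 − 8 = 3

rB=3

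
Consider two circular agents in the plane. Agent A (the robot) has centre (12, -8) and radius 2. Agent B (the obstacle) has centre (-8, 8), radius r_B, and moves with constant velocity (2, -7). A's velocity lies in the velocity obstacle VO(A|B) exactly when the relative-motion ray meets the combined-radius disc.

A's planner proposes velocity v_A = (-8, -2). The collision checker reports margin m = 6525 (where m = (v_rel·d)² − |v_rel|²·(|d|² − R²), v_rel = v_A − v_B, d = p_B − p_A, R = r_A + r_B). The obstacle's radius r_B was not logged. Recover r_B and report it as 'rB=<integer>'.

m = 6525
d = (-20, 16);  v_rel = (-10, 5),  |v_rel|² = 125
v_rel×d = (-10)·(16) − (5)·(-20) = -60
since m = R²·125 − (-60)²:  R² = (3600 + 6525) / 125 = 81
R = √81 = 9  ⇒  r_B = 9 − 2 = 7

rB=7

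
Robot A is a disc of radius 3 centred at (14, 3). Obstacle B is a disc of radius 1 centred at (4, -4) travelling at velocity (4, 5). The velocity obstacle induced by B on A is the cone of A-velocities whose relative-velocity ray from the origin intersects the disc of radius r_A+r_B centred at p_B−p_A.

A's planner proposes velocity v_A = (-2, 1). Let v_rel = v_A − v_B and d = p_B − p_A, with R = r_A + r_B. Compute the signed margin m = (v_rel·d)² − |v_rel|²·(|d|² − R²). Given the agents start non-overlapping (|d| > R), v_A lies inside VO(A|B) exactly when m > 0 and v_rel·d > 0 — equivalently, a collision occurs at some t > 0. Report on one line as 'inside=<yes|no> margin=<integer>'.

d = (-10, -7),  |d|² = 149;  R = 3+1 = 4,  c = 149−4² = 133
v_rel = (-6, -4),  |v_rel|² = 52;  v_rel·d = (-6)·(-10) + (-4)·(-7) = 88
52·t² − 176·t + 133 = 0  ⇒  m = 88² − 52·133 = 828
m = 828 > 0,  v_rel·d = 88 > 0  ⇒  inside

inside=yes margin=828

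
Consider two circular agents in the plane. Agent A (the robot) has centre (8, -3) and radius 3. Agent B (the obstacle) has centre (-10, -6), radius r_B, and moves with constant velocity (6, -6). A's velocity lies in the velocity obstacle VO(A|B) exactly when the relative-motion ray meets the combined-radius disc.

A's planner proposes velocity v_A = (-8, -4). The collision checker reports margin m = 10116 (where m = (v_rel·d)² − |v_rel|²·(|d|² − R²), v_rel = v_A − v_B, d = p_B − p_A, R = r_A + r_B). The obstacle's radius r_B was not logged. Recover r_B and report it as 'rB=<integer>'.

m = 10116
d = (-18, -3);  v_rel = (-14, 2),  |v_rel|² = 200
v_rel×d = (-14)·(-3) − (2)·(-18) = 78
since m = R²·200 − 78²:  R² = (6084 + 10116) / 200 = 81
R = √81 = 9  ⇒  r_B = 9 − 3 = 6

rB=6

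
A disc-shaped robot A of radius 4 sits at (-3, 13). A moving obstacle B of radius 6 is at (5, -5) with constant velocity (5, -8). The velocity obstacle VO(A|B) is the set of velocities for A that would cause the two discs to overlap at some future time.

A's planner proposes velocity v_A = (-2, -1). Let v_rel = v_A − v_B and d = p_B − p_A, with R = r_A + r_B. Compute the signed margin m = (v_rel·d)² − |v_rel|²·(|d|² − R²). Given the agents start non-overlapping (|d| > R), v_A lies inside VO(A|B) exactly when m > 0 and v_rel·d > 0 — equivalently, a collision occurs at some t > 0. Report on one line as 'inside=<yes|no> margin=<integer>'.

d = (8, -18),  |d|² = 388;  R = 4+6 = 10,  c = 388−10² = 288
v_rel = (-7, 7),  |v_rel|² = 98;  v_rel·d = (-7)·(8) + (7)·(-18) = -182
98·t² + 364·t + 288 = 0  ⇒  m = (-182)² − 98·288 = 4900
m = 4900 > 0,  v_rel·d = -182 < 0  ⇒  outside

inside=no margin=4900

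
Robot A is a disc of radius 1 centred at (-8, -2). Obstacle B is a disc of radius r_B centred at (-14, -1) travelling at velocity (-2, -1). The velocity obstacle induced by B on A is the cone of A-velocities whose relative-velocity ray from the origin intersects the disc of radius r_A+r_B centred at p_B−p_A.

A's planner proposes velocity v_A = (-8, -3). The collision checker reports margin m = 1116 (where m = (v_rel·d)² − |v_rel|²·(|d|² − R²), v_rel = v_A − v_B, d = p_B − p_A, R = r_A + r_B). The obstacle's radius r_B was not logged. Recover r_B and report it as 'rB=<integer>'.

m = 1116
d = (-6, 1);  v_rel = (-6, -2),  |v_rel|² = 40
v_rel×d = (-6)·(1) − (-2)·(-6) = -18
since m = R²·40 − (-18)²:  R² = (324 + 1116) / 40 = 36
R = √36 = 6  ⇒  r_B = 6 − 1 = 5

rB=5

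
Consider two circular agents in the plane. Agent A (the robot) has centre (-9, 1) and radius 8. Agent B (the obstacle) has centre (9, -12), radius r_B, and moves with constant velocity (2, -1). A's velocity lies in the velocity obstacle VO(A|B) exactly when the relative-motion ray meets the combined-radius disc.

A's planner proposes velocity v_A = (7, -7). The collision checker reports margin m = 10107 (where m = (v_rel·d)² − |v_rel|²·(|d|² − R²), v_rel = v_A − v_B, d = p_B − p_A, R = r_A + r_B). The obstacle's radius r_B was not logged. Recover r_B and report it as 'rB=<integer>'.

m = 10107
d = (18, -13);  v_rel = (5, -6),  |v_rel|² = 61
v_rel×d = (5)·(-13) − (-6)·(18) = 43
since m = R²·61 − 43²:  R² = (1849 + 10107) / 61 = 196
R = √196 = 14  ⇒  r_B = 14 − 8 = 6

rB=6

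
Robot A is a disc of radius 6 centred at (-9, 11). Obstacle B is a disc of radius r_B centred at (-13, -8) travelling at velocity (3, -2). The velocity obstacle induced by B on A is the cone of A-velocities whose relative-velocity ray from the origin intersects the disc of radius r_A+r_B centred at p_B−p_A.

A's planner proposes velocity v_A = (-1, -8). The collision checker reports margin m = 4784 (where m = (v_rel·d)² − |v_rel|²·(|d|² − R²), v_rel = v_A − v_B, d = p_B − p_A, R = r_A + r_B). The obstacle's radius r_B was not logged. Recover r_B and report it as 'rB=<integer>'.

m = 4784
d = (-4, -19);  v_rel = (-4, -6),  |v_rel|² = 52
v_rel×d = (-4)·(-19) − (-6)·(-4) = 52
since m = R²·52 − 52²:  R² = (2704 + 4784) / 52 = 144
R = √144 = 12  ⇒  r_B = 12 − 6 = 6

rB=6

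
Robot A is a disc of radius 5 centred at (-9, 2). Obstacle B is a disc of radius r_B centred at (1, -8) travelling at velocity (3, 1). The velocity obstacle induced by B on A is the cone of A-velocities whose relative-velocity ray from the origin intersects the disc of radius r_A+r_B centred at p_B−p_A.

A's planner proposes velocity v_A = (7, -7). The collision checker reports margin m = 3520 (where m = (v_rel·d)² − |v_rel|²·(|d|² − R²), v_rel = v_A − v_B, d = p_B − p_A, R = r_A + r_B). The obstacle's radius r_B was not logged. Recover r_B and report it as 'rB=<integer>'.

m = 3520
d = (10, -10);  v_rel = (4, -8),  |v_rel|² = 80
v_rel×d = (4)·(-10) − (-8)·(10) = 40
since m = R²·80 − 40²:  R² = (1600 + 3520) / 80 = 64
R = √64 = 8  ⇒  r_B = 8 − 5 = 3

rB=3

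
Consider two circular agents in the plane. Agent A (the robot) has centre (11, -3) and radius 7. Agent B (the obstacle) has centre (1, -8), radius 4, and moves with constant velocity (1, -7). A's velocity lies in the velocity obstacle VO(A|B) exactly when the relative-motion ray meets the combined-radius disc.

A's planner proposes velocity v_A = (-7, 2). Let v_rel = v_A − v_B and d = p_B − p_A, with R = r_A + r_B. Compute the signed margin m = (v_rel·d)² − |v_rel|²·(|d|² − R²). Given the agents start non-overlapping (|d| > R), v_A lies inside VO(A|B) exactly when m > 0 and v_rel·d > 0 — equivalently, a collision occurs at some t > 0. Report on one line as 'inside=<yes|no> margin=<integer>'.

d = (-10, -5),  |d|² = 125;  R = 7+4 = 11,  c = 125−11² = 4
v_rel = (-8, 9),  |v_rel|² = 145;  v_rel·d = (-8)·(-10) + (9)·(-5) = 35
145·t² − 70·t + 4 = 0  ⇒  m = 35² − 145·4 = 645
m = 645 > 0,  v_rel·d = 35 > 0  ⇒  inside

inside=yes margin=645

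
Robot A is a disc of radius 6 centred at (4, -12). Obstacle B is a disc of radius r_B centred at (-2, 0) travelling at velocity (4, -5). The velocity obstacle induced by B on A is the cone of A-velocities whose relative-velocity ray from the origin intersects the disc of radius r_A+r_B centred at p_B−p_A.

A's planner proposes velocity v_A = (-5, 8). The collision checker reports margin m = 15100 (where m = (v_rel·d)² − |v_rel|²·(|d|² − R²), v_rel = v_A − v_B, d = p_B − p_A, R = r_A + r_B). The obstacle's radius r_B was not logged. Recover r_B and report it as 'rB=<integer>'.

m = 15100
d = (-6, 12);  v_rel = (-9, 13),  |v_rel|² = 250
v_rel×d = (-9)·(12) − (13)·(-6) = -30
since m = R²·250 − (-30)²:  R² = (900 + 15100) / 250 = 64
R = √64 = 8  ⇒  r_B = 8 − 6 = 2

rB=2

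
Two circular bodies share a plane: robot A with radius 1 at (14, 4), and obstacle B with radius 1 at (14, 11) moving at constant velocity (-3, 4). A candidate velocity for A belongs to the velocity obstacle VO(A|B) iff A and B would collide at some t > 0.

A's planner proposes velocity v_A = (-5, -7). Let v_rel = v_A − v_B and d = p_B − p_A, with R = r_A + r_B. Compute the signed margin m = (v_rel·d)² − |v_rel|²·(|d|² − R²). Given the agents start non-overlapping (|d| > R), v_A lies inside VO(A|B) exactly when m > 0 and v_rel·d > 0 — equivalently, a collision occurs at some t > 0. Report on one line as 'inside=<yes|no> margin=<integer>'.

d = (0, 7),  |d|² = 49;  R = 1+1 = 2,  c = 49−2² = 45
v_rel = (-2, -11),  |v_rel|² = 125;  v_rel·d = (-2)·(0) + (-11)·(7) = -77
125·t² + 154·t + 45 = 0  ⇒  m = (-77)² − 125·45 = 304
m = 304 > 0,  v_rel·d = -77 < 0  ⇒  outside

inside=no margin=304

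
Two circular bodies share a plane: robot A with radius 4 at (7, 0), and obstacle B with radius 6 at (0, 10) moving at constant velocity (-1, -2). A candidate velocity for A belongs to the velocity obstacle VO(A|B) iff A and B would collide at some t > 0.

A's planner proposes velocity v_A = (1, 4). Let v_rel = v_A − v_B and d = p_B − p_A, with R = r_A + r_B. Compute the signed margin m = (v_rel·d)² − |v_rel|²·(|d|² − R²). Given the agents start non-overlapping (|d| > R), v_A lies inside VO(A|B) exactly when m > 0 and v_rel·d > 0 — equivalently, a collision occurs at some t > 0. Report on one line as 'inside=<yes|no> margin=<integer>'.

d = (-7, 10),  |d|² = 149;  R = 4+6 = 10,  c = 149−10² = 49
v_rel = (2, 6),  |v_rel|² = 40;  v_rel·d = (2)·(-7) + (6)·(10) = 46
40·t² − 92·t + 49 = 0  ⇒  m = 46² − 40·49 = 156
m = 156 > 0,  v_rel·d = 46 > 0  ⇒  inside

inside=yes margin=156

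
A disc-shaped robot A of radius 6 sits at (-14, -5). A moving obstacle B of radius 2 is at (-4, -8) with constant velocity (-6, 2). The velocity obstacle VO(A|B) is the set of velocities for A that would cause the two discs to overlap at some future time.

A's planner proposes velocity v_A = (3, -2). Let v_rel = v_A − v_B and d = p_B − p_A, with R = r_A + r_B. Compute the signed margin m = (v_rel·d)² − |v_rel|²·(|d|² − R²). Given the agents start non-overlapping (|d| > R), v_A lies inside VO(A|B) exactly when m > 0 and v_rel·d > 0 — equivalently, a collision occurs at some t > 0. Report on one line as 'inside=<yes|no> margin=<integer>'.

d = (10, -3),  |d|² = 109;  R = 6+2 = 8,  c = 109−8² = 45
v_rel = (9, -4),  |v_rel|² = 97;  v_rel·d = (9)·(10) + (-4)·(-3) = 102
97·t² − 204·t + 45 = 0  ⇒  m = 102² − 97·45 = 6039
m = 6039 > 0,  v_rel·d = 102 > 0  ⇒  inside

inside=yes margin=6039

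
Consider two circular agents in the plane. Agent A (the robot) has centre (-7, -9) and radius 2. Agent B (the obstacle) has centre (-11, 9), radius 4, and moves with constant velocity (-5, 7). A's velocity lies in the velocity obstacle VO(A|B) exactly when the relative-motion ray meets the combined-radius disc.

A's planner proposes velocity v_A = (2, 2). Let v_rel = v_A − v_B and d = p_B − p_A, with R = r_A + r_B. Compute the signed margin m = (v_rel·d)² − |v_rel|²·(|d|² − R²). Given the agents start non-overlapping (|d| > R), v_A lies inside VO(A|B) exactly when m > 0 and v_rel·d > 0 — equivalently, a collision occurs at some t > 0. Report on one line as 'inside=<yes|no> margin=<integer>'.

d = (-4, 18),  |d|² = 340;  R = 2+4 = 6,  c = 340−6² = 304
v_rel = (7, -5),  |v_rel|² = 74;  v_rel·d = (7)·(-4) + (-5)·(18) = -118
74·t² + 236·t + 304 = 0  ⇒  m = (-118)² − 74·304 = -8572
m = -8572 < 0,  v_rel·d = -118 < 0  ⇒  outside

inside=no margin=-8572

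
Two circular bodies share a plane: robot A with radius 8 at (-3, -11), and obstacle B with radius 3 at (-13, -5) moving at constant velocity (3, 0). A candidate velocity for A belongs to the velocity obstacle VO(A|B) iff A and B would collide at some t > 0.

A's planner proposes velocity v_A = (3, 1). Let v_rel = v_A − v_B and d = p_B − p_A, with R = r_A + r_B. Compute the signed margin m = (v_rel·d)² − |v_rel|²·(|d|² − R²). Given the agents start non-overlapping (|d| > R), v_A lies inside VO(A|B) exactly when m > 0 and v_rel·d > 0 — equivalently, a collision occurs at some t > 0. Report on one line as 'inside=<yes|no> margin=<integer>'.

d = (-10, 6),  |d|² = 136;  R = 8+3 = 11,  c = 136−11² = 15
v_rel = (0, 1),  |v_rel|² = 1;  v_rel·d = (0)·(-10) + (1)·(6) = 6
1·t² − 12·t + 15 = 0  ⇒  m = 6² − 1·15 = 21
m = 21 > 0,  v_rel·d = 6 > 0  ⇒  inside

inside=yes margin=21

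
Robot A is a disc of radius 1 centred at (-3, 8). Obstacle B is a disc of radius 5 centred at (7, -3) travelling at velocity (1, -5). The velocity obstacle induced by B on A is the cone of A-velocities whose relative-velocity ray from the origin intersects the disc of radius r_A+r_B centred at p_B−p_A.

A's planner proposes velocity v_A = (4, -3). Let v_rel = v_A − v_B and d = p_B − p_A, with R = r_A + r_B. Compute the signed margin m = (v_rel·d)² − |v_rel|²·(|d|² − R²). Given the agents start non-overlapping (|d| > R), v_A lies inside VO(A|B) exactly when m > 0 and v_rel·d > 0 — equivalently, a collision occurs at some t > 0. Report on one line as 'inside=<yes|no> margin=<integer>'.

d = (10, -11),  |d|² = 221;  R = 1+5 = 6,  c = 221−6² = 185
v_rel = (3, 2),  |v_rel|² = 13;  v_rel·d = (3)·(10) + (2)·(-11) = 8
13·t² − 16·t + 185 = 0  ⇒  m = 8² − 13·185 = -2341
m = -2341 < 0,  v_rel·d = 8 > 0  ⇒  outside

inside=no margin=-2341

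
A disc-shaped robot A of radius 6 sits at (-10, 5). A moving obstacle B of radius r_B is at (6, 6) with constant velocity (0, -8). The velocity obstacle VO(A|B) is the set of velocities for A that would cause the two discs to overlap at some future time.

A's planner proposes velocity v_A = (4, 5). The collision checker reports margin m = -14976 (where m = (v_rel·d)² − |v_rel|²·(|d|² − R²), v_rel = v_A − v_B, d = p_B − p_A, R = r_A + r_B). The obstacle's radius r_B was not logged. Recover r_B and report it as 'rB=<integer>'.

m = -14976
d = (16, 1);  v_rel = (4, 13),  |v_rel|² = 185
v_rel×d = (4)·(1) − (13)·(16) = -204
since m = R²·185 − (-204)²:  R² = (41616 + -14976) / 185 = 144
R = √144 = 12  ⇒  r_B = 12 − 6 = 6

rB=6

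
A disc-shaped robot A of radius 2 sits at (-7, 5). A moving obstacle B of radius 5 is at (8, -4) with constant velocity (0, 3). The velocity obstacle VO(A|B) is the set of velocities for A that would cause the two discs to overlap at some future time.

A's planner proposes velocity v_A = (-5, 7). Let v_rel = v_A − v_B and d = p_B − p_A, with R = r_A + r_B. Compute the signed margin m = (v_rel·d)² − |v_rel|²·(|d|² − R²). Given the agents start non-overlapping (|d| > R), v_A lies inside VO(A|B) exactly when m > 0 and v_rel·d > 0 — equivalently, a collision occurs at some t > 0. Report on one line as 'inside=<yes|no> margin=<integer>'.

d = (15, -9),  |d|² = 306;  R = 2+5 = 7,  c = 306−7² = 257
v_rel = (-5, 4),  |v_rel|² = 41;  v_rel·d = (-5)·(15) + (4)·(-9) = -111
41·t² + 222·t + 257 = 0  ⇒  m = (-111)² − 41·257 = 1784
m = 1784 > 0,  v_rel·d = -111 < 0  ⇒  outside

inside=no margin=1784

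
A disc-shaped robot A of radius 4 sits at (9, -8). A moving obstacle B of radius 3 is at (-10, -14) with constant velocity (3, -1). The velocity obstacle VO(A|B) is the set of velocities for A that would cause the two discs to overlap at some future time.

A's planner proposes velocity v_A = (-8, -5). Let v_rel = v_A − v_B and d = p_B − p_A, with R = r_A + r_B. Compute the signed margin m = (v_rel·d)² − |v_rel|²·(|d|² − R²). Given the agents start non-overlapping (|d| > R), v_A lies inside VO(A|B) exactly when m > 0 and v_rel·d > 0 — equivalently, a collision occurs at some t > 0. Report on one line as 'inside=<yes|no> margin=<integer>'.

d = (-19, -6),  |d|² = 397;  R = 4+3 = 7,  c = 397−7² = 348
v_rel = (-11, -4),  |v_rel|² = 137;  v_rel·d = (-11)·(-19) + (-4)·(-6) = 233
137·t² − 466·t + 348 = 0  ⇒  m = 233² − 137·348 = 6613
m = 6613 > 0,  v_rel·d = 233 > 0  ⇒  inside

inside=yes margin=6613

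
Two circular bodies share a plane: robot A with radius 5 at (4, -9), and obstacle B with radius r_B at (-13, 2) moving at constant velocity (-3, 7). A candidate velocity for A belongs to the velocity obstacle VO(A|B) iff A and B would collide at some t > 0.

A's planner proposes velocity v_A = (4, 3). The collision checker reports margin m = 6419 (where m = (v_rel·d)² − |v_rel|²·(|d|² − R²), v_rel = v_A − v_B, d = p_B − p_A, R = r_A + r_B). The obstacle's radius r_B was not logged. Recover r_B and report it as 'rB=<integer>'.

m = 6419
d = (-17, 11);  v_rel = (7, -4),  |v_rel|² = 65
v_rel×d = (7)·(11) − (-4)·(-17) = 9
since m = R²·65 − 9²:  R² = (81 + 6419) / 65 = 100
R = √100 = 10  ⇒  r_B = 10 − 5 = 5

rB=5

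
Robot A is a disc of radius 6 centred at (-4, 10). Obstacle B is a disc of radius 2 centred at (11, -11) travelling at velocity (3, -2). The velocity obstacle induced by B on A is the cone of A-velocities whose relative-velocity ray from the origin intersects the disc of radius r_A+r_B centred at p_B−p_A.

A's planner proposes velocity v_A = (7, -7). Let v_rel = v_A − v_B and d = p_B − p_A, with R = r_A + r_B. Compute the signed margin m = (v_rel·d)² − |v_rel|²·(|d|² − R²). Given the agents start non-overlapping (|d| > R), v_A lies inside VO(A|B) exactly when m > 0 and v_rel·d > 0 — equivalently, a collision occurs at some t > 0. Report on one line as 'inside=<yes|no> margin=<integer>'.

d = (15, -21),  |d|² = 666;  R = 6+2 = 8,  c = 666−8² = 602
v_rel = (4, -5),  |v_rel|² = 41;  v_rel·d = (4)·(15) + (-5)·(-21) = 165
41·t² − 330·t + 602 = 0  ⇒  m = 165² − 41·602 = 2543
m = 2543 > 0,  v_rel·d = 165 > 0  ⇒  inside

inside=yes margin=2543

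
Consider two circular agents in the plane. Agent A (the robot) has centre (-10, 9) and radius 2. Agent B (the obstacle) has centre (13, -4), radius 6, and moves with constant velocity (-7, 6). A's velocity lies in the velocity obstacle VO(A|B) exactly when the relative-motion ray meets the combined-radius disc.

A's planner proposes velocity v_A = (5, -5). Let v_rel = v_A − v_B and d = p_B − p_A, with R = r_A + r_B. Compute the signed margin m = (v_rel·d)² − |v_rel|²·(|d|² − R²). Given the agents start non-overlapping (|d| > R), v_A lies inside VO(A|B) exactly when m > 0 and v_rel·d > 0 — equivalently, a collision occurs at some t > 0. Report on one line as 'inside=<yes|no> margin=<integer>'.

d = (23, -13),  |d|² = 698;  R = 2+6 = 8,  c = 698−8² = 634
v_rel = (12, -11),  |v_rel|² = 265;  v_rel·d = (12)·(23) + (-11)·(-13) = 419
265·t² − 838·t + 634 = 0  ⇒  m = 419² − 265·634 = 7551
m = 7551 > 0,  v_rel·d = 419 > 0  ⇒  inside

inside=yes margin=7551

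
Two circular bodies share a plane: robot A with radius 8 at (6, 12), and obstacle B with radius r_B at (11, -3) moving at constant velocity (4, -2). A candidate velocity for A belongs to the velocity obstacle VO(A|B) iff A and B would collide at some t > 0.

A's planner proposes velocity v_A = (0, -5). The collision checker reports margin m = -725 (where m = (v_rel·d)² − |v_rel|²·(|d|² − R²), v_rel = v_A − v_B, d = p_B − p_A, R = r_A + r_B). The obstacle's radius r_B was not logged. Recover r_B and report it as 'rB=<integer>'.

m = -725
d = (5, -15);  v_rel = (-4, -3),  |v_rel|² = 25
v_rel×d = (-4)·(-15) − (-3)·(5) = 75
since m = R²·25 − 75²:  R² = (5625 + -725) / 25 = 196
R = √196 = 14  ⇒  r_B = 14 − 8 = 6

rB=6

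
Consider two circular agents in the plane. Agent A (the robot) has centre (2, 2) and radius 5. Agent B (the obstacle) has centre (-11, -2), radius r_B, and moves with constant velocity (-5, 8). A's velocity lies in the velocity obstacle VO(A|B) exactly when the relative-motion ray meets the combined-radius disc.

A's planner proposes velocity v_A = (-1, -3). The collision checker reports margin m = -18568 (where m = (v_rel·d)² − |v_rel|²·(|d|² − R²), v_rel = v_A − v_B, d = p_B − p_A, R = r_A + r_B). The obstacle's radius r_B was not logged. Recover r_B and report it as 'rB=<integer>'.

m = -18568
d = (-13, -4);  v_rel = (4, -11),  |v_rel|² = 137
v_rel×d = (4)·(-4) − (-11)·(-13) = -159
since m = R²·137 − (-159)²:  R² = (25281 + -18568) / 137 = 49
R = √49 = 7  ⇒  r_B = 7 − 5 = 2

rB=2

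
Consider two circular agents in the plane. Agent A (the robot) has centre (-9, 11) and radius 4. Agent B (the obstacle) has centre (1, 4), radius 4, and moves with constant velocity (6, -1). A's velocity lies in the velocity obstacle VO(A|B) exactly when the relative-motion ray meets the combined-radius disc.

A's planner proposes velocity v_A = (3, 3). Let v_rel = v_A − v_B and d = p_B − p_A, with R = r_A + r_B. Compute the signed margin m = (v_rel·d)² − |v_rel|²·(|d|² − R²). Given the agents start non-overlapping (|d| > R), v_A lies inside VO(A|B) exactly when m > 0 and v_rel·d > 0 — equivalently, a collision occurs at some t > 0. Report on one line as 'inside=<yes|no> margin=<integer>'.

d = (10, -7),  |d|² = 149;  R = 4+4 = 8,  c = 149−8² = 85
v_rel = (-3, 4),  |v_rel|² = 25;  v_rel·d = (-3)·(10) + (4)·(-7) = -58
25·t² + 116·t + 85 = 0  ⇒  m = (-58)² − 25·85 = 1239
m = 1239 > 0,  v_rel·d = -58 < 0  ⇒  outside

inside=no margin=1239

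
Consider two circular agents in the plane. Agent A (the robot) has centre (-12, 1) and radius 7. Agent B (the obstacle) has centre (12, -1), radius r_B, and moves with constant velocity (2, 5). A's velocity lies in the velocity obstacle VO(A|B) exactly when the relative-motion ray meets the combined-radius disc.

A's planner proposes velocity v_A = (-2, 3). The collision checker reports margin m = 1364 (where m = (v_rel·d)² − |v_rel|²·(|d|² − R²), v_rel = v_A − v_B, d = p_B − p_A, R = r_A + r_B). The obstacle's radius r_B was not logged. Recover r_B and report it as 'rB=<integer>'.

m = 1364
d = (24, -2);  v_rel = (-4, -2),  |v_rel|² = 20
v_rel×d = (-4)·(-2) − (-2)·(24) = 56
since m = R²·20 − 56²:  R² = (3136 + 1364) / 20 = 225
R = √225 = 15  ⇒  r_B = 15 − 7 = 8

rB=8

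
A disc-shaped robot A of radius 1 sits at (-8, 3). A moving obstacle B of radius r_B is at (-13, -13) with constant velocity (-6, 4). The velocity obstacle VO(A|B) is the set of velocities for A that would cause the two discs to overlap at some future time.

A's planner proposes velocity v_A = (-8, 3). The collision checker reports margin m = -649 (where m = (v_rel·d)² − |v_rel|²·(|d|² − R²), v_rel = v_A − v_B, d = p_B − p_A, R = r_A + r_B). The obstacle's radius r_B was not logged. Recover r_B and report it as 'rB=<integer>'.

m = -649
d = (-5, -16);  v_rel = (-2, -1),  |v_rel|² = 5
v_rel×d = (-2)·(-16) − (-1)·(-5) = 27
since m = R²·5 − 27²:  R² = (729 + -649) / 5 = 16
R = √16 = 4  ⇒  r_B = 4 − 1 = 3

rB=3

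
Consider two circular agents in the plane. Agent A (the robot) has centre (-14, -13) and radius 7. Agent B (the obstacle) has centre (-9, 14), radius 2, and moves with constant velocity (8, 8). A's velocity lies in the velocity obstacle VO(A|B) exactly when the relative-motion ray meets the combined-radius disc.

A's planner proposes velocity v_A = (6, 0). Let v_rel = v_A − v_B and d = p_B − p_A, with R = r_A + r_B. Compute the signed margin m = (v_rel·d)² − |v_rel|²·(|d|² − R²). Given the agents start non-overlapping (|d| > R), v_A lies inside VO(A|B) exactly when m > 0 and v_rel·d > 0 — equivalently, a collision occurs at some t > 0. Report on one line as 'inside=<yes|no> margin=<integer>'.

d = (5, 27),  |d|² = 754;  R = 7+2 = 9,  c = 754−9² = 673
v_rel = (-2, -8),  |v_rel|² = 68;  v_rel·d = (-2)·(5) + (-8)·(27) = -226
68·t² + 452·t + 673 = 0  ⇒  m = (-226)² − 68·673 = 5312
m = 5312 > 0,  v_rel·d = -226 < 0  ⇒  outside

inside=no margin=5312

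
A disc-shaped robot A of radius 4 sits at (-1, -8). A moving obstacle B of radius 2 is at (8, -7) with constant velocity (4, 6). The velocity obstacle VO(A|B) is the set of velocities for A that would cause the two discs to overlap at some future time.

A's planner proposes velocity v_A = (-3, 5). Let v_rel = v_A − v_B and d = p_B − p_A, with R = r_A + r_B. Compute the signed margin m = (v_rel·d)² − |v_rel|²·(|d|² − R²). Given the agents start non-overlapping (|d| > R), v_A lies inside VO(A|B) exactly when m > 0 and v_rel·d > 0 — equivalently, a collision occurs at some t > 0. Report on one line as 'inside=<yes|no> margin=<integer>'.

d = (9, 1),  |d|² = 82;  R = 4+2 = 6,  c = 82−6² = 46
v_rel = (-7, -1),  |v_rel|² = 50;  v_rel·d = (-7)·(9) + (-1)·(1) = -64
50·t² + 128·t + 46 = 0  ⇒  m = (-64)² − 50·46 = 1796
m = 1796 > 0,  v_rel·d = -64 < 0  ⇒  outside

inside=no margin=1796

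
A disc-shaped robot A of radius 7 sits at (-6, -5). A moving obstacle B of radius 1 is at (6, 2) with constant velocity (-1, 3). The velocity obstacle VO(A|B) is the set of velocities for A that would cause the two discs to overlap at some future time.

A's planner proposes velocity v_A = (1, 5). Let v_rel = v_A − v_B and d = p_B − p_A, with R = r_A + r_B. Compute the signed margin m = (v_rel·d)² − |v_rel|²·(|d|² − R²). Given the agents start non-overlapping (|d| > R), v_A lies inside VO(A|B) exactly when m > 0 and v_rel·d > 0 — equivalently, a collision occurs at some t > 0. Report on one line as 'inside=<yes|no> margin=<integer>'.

d = (12, 7),  |d|² = 193;  R = 7+1 = 8,  c = 193−8² = 129
v_rel = (2, 2),  |v_rel|² = 8;  v_rel·d = (2)·(12) + (2)·(7) = 38
8·t² − 76·t + 129 = 0  ⇒  m = 38² − 8·129 = 412
m = 412 > 0,  v_rel·d = 38 > 0  ⇒  inside

inside=yes margin=412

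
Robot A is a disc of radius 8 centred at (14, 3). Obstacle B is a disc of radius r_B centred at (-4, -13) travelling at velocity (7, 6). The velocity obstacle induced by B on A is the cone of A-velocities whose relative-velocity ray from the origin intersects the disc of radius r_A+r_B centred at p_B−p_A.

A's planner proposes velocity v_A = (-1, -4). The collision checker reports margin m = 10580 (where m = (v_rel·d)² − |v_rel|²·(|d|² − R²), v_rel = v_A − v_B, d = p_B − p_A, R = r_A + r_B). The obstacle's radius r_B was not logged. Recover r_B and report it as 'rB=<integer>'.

m = 10580
d = (-18, -16);  v_rel = (-8, -10),  |v_rel|² = 164
v_rel×d = (-8)·(-16) − (-10)·(-18) = -52
since m = R²·164 − (-52)²:  R² = (2704 + 10580) / 164 = 81
R = √81 = 9  ⇒  r_B = 9 − 8 = 1

rB=1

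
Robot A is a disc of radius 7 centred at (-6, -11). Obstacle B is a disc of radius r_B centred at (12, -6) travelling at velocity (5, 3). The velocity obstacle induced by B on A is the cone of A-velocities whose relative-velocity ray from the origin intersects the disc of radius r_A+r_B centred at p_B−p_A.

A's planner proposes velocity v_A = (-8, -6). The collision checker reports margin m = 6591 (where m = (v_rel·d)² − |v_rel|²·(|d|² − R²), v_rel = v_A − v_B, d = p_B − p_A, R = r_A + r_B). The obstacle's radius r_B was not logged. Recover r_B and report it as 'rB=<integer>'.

m = 6591
d = (18, 5);  v_rel = (-13, -9),  |v_rel|² = 250
v_rel×d = (-13)·(5) − (-9)·(18) = 97
since m = R²·250 − 97²:  R² = (9409 + 6591) / 250 = 64
R = √64 = 8  ⇒  r_B = 8 − 7 = 1

rB=1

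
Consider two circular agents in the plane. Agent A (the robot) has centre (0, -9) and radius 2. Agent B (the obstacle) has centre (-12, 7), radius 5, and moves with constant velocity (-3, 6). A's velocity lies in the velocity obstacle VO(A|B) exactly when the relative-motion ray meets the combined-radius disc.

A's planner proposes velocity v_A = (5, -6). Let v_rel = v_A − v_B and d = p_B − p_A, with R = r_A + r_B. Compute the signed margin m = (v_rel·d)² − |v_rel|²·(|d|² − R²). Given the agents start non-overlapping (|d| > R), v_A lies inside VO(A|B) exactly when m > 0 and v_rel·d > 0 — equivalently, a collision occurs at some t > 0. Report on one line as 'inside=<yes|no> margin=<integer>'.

d = (-12, 16),  |d|² = 400;  R = 2+5 = 7,  c = 400−7² = 351
v_rel = (8, -12),  |v_rel|² = 208;  v_rel·d = (8)·(-12) + (-12)·(16) = -288
208·t² + 576·t + 351 = 0  ⇒  m = (-288)² − 208·351 = 9936
m = 9936 > 0,  v_rel·d = -288 < 0  ⇒  outside

inside=no margin=9936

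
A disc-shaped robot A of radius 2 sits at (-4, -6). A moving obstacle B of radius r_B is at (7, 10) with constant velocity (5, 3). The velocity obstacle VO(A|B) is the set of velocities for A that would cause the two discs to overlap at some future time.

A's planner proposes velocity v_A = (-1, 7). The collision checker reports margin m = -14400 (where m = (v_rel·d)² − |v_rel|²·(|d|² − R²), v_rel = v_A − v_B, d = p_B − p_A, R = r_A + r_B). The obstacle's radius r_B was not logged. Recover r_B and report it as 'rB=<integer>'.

m = -14400
d = (11, 16);  v_rel = (-6, 4),  |v_rel|² = 52
v_rel×d = (-6)·(16) − (4)·(11) = -140
since m = R²·52 − (-140)²:  R² = (19600 + -14400) / 52 = 100
R = √100 = 10  ⇒  r_B = 10 − 2 = 8

rB=8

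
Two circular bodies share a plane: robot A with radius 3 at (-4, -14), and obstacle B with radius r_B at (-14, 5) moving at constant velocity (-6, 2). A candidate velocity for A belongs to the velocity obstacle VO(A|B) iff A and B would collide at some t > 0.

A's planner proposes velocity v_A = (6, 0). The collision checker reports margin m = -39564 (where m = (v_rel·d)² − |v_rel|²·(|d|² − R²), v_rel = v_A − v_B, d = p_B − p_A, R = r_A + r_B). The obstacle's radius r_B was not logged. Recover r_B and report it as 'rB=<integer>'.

m = -39564
d = (-10, 19);  v_rel = (12, -2),  |v_rel|² = 148
v_rel×d = (12)·(19) − (-2)·(-10) = 208
since m = R²·148 − 208²:  R² = (43264 + -39564) / 148 = 25
R = √25 = 5  ⇒  r_B = 5 − 3 = 2

rB=2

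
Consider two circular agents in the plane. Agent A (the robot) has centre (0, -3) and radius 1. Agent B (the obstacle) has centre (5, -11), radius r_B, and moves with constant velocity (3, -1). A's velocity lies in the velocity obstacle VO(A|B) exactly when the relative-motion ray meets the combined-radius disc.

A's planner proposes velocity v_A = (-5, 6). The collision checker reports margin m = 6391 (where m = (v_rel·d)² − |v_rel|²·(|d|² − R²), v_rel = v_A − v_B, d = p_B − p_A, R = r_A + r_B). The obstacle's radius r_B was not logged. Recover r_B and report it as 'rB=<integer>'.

m = 6391
d = (5, -8);  v_rel = (-8, 7),  |v_rel|² = 113
v_rel×d = (-8)·(-8) − (7)·(5) = 29
since m = R²·113 − 29²:  R² = (841 + 6391) / 113 = 64
R = √64 = 8  ⇒  r_B = 8 − 1 = 7

rB=7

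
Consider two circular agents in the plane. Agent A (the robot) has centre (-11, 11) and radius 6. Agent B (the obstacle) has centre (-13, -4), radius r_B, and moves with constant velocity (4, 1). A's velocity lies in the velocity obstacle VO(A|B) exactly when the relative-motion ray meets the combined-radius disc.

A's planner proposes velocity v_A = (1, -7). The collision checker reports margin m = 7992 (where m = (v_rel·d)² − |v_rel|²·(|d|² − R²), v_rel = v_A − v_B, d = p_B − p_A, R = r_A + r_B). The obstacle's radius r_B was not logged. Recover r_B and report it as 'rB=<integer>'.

m = 7992
d = (-2, -15);  v_rel = (-3, -8),  |v_rel|² = 73
v_rel×d = (-3)·(-15) − (-8)·(-2) = 29
since m = R²·73 − 29²:  R² = (841 + 7992) / 73 = 121
R = √121 = 11  ⇒  r_B = 11 − 6 = 5

rB=5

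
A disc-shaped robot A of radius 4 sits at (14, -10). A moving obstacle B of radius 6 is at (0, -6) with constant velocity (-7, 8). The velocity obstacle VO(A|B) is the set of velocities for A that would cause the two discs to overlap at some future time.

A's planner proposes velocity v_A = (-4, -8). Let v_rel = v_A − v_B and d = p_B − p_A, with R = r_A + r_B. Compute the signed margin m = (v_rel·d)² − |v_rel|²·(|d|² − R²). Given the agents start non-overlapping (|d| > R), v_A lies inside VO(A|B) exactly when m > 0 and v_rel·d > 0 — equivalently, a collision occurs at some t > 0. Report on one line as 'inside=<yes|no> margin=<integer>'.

d = (-14, 4),  |d|² = 212;  R = 4+6 = 10,  c = 212−10² = 112
v_rel = (3, -16),  |v_rel|² = 265;  v_rel·d = (3)·(-14) + (-16)·(4) = -106
265·t² + 212·t + 112 = 0  ⇒  m = (-106)² − 265·112 = -18444
m = -18444 < 0,  v_rel·d = -106 < 0  ⇒  outside

inside=no margin=-18444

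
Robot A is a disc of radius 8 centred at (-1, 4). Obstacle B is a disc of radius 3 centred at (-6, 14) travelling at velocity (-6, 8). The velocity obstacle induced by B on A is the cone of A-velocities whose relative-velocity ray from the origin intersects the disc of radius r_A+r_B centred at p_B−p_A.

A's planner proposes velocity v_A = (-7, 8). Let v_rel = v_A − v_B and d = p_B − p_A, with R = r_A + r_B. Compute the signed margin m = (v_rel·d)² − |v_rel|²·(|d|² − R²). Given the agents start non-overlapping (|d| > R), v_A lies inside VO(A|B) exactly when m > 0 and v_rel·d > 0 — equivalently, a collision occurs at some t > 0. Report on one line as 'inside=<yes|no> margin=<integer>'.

d = (-5, 10),  |d|² = 125;  R = 8+3 = 11,  c = 125−11² = 4
v_rel = (-1, 0),  |v_rel|² = 1;  v_rel·d = (-1)·(-5) + (0)·(10) = 5
1·t² − 10·t + 4 = 0  ⇒  m = 5² − 1·4 = 21
m = 21 > 0,  v_rel·d = 5 > 0  ⇒  inside

inside=yes margin=21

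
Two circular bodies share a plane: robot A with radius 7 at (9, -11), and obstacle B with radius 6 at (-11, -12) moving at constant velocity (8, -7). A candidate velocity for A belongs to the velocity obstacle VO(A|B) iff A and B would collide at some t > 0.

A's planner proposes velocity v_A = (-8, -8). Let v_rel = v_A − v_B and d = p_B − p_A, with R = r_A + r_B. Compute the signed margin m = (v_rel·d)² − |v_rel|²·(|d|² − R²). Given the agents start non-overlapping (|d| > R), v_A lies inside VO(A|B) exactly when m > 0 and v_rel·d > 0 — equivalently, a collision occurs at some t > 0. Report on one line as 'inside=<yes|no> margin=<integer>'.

d = (-20, -1),  |d|² = 401;  R = 7+6 = 13,  c = 401−13² = 232
v_rel = (-16, -1),  |v_rel|² = 257;  v_rel·d = (-16)·(-20) + (-1)·(-1) = 321
257·t² − 642·t + 232 = 0  ⇒  m = 321² − 257·232 = 43417
m = 43417 > 0,  v_rel·d = 321 > 0  ⇒  inside

inside=yes margin=43417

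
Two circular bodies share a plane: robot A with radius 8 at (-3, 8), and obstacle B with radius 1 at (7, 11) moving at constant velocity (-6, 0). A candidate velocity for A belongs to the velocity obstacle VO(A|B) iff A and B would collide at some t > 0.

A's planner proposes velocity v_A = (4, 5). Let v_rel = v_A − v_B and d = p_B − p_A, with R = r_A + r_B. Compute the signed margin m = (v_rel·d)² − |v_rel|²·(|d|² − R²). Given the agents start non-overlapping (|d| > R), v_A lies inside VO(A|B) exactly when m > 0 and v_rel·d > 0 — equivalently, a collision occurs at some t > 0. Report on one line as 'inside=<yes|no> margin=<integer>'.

d = (10, 3),  |d|² = 109;  R = 8+1 = 9,  c = 109−9² = 28
v_rel = (10, 5),  |v_rel|² = 125;  v_rel·d = (10)·(10) + (5)·(3) = 115
125·t² − 230·t + 28 = 0  ⇒  m = 115² − 125·28 = 9725
m = 9725 > 0,  v_rel·d = 115 > 0  ⇒  inside

inside=yes margin=9725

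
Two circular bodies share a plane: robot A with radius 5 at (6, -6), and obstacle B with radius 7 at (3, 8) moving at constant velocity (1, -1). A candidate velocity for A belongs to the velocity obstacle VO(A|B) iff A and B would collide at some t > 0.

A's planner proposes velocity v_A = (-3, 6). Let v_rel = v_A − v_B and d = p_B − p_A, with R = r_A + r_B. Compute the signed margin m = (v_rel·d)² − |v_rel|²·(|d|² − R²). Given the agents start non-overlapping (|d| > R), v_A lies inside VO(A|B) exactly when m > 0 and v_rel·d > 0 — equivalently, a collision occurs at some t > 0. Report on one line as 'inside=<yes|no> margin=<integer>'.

d = (-3, 14),  |d|² = 205;  R = 5+7 = 12,  c = 205−12² = 61
v_rel = (-4, 7),  |v_rel|² = 65;  v_rel·d = (-4)·(-3) + (7)·(14) = 110
65·t² − 220·t + 61 = 0  ⇒  m = 110² − 65·61 = 8135
m = 8135 > 0,  v_rel·d = 110 > 0  ⇒  inside

inside=yes margin=8135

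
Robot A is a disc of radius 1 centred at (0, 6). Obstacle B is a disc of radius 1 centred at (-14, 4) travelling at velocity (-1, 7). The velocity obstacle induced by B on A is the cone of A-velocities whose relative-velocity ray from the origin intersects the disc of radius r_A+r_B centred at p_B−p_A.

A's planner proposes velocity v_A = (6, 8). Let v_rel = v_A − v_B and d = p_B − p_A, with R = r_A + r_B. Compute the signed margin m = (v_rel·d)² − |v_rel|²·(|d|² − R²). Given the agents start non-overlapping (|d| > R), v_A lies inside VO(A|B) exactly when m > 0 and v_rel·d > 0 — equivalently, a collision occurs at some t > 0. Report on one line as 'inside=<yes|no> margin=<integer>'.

d = (-14, -2),  |d|² = 200;  R = 1+1 = 2,  c = 200−2² = 196
v_rel = (7, 1),  |v_rel|² = 50;  v_rel·d = (7)·(-14) + (1)·(-2) = -100
50·t² + 200·t + 196 = 0  ⇒  m = (-100)² − 50·196 = 200
m = 200 > 0,  v_rel·d = -100 < 0  ⇒  outside

inside=no margin=200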